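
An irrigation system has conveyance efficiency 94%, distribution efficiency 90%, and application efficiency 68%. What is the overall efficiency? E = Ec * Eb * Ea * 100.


Ec = 0.94, Eb = 0.9, Ea = 0.68
E = 0.94 * 0.9 * 0.68 * 100 = 57.5280%

57.5280 %


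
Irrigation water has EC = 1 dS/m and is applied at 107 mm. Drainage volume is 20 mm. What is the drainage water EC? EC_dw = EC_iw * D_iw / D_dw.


EC_dw = EC_iw * D_iw / D_dw
EC_dw = 1 * 107 / 20
EC_dw = 107 / 20

5.3500 dS/m


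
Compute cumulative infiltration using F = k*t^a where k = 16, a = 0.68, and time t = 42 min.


F = k * t^a = 16 * 42^0.68
F = 16 * 12.700170

203.2027 mm


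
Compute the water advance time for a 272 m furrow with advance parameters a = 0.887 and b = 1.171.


t = (L/a)^(1/b)
t = (272/0.887)^(1/1.171)
t = 306.651635^(1/1.171)

132.8994 min


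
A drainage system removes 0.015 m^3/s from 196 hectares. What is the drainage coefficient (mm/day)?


DC = Q * 86400 / (A * 10000) * 1000
DC = 0.015 * 86400 / (196 * 10000) * 1000
DC = 1296000.0000 / 1960000

0.6612 mm/day


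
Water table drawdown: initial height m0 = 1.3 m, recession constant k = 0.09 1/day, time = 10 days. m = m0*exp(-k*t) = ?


m = m0 * exp(-k*t)
m = 1.3 * exp(-0.09 * 10)
m = 1.3 * exp(-0.9000)

0.5285 m


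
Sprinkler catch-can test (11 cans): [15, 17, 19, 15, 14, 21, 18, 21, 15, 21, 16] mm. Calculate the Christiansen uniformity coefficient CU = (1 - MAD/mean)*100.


mean = 17.454545 mm
MAD = 2.314050 mm
CU = (1 - 2.314050/17.454545)*100

86.7424 %


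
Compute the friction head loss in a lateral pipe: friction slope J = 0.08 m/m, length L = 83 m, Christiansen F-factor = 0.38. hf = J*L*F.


hf = J * L * F = 0.08 * 83 * 0.38 = 2.5232 m

2.5232 m


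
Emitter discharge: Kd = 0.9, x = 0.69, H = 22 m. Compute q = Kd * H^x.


q = Kd * H^x = 0.9 * 22^0.69 = 0.9 * 8.438624

7.5948 L/h


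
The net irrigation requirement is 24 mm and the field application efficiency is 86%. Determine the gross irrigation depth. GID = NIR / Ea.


Ea = 86% = 0.86
GID = NIR / Ea = 24 / 0.86 = 27.9070 mm

27.9070 mm


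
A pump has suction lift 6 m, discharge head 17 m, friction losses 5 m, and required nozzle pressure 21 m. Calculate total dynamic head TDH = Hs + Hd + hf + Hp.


TDH = Hs + Hd + hf + Hp = 6 + 17 + 5 + 21 = 49

49 m


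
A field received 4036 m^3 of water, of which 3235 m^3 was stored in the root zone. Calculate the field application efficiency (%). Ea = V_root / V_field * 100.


Ea = V_root / V_field * 100 = 3235 / 4036 * 100 = 80.1536%

80.1536 %


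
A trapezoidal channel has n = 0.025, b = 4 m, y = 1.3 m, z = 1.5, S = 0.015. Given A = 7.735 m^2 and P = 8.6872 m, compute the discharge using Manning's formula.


R = A/P = 7.735/8.6872 = 0.890390
Q = (1/0.025) * 7.735 * 0.890390^(2/3) * 0.015^0.5

35.0714 m^3/s


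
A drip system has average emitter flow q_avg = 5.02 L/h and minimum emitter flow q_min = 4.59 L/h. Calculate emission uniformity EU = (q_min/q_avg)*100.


EU = (q_min/q_avg)*100 = (4.59/5.02)*100 = 91.4343%

91.4343 %


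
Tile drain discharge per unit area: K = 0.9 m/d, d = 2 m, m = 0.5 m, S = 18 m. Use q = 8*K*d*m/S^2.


q = 8*K*d*m/S^2
q = 8*0.9*2*0.5/18^2
q = 7.2000 / 324

0.0222 m/d


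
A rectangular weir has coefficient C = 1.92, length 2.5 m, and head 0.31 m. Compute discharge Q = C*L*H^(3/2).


Q = C * L * H^(3/2) = 1.92 * 2.5 * 0.31^1.5 = 1.92 * 2.5 * 0.172601

0.8285 m^3/s


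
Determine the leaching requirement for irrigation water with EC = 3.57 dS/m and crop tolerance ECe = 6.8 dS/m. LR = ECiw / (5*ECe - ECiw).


LR = ECiw / (5*ECe - ECiw)
LR = 3.57 / (5*6.8 - 3.57)
LR = 3.57 / 30.4300

0.1173


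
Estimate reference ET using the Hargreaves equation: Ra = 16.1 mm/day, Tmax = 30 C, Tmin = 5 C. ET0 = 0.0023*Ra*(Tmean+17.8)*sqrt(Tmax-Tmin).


Tmean = (Tmax + Tmin)/2 = (30 + 5)/2 = 17.5
ET0 = 0.0023 * 16.1 * (17.5 + 17.8) * sqrt(30 - 5)
ET0 = 0.0023 * 16.1 * 35.3 * 5.000000

6.5358 mm/day


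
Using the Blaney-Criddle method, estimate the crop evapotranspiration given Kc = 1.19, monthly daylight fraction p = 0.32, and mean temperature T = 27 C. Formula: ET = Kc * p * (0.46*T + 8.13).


ET = Kc * p * (0.46*T + 8.13)
ET = 1.19 * 0.32 * (0.46*27 + 8.13)
ET = 1.19 * 0.32 * 20.5500

7.8254 mm/day


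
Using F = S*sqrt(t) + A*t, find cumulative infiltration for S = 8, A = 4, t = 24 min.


F = S*sqrt(t) + A*t
F = 8*sqrt(24) + 4*24
F = 8*4.898979 + 96

135.1918 mm


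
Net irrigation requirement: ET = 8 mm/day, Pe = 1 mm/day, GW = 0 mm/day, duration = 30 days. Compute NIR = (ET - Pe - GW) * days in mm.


Daily deficit = ET - Pe - GW = 8 - 1 - 0 = 7 mm/day
NIR = 7 * 30 = 210 mm

210.0000 mm


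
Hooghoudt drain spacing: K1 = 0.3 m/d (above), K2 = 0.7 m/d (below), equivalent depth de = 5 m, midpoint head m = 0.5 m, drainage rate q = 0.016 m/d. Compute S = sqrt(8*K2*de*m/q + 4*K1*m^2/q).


S^2 = 8*K2*de*m/q + 4*K1*m^2/q
S^2 = 8*0.7*5*0.5/0.016 + 4*0.3*0.5^2/0.016
S = sqrt(893.7500)

29.8957 m


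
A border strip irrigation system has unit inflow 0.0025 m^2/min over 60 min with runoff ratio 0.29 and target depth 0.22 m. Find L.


L = q*t/((1+r)*Z)
L = 0.0025*60/((1+0.29)*0.22)
L = 0.15/0.2838

0.5285 m


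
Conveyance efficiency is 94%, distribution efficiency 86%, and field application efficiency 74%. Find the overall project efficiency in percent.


Ec = 0.94, Eb = 0.86, Ea = 0.74
E = 0.94 * 0.86 * 0.74 * 100 = 59.8216%

59.8216 %


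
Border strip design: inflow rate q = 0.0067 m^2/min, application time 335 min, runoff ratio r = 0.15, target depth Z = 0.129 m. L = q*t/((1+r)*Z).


L = q*t/((1+r)*Z)
L = 0.0067*335/((1+0.15)*0.129)
L = 2.2445/0.14835

15.1298 m


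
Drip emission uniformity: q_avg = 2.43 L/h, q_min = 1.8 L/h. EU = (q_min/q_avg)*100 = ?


EU = (q_min/q_avg)*100 = (1.8/2.43)*100 = 74.0741%

74.0741 %


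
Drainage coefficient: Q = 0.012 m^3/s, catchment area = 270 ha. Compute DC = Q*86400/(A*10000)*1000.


DC = Q * 86400 / (A * 10000) * 1000
DC = 0.012 * 86400 / (270 * 10000) * 1000
DC = 1036800.0000 / 2700000

0.3840 mm/day


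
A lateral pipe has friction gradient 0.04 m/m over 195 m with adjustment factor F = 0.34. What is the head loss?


hf = J * L * F = 0.04 * 195 * 0.34 = 2.6520 m

2.6520 m


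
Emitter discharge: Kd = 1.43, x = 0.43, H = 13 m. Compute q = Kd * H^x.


q = Kd * H^x = 1.43 * 13^0.43 = 1.43 * 3.012976

4.3086 L/h


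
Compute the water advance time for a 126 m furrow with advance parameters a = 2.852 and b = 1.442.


t = (L/a)^(1/b)
t = (126/2.852)^(1/1.442)
t = 44.179523^(1/1.442)

13.8334 min


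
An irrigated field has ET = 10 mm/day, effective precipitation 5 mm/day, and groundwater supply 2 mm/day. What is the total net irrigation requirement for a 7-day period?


Daily deficit = ET - Pe - GW = 10 - 5 - 2 = 3 mm/day
NIR = 3 * 7 = 21 mm

21.0000 mm


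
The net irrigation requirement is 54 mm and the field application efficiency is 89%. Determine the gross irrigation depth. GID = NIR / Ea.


Ea = 89% = 0.89
GID = NIR / Ea = 54 / 0.89 = 60.6742 mm

60.6742 mm


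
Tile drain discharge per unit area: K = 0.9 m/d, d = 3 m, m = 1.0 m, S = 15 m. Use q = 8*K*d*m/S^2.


q = 8*K*d*m/S^2
q = 8*0.9*3*1.0/15^2
q = 21.6000 / 225

0.0960 m/d


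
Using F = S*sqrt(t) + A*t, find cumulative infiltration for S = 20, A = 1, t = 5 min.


F = S*sqrt(t) + A*t
F = 20*sqrt(5) + 1*5
F = 20*2.236068 + 5

49.7214 mm


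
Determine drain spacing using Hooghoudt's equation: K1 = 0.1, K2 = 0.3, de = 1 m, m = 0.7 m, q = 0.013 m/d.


S^2 = 8*K2*de*m/q + 4*K1*m^2/q
S^2 = 8*0.3*1*0.7/0.013 + 4*0.1*0.7^2/0.013
S = sqrt(144.3077)

12.0128 m


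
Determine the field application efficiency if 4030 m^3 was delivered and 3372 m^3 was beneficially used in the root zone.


Ea = V_root / V_field * 100 = 3372 / 4030 * 100 = 83.6725%

83.6725 %


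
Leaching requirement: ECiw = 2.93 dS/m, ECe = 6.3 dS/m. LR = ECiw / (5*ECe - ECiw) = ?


LR = ECiw / (5*ECe - ECiw)
LR = 2.93 / (5*6.3 - 2.93)
LR = 2.93 / 28.5700

0.1026


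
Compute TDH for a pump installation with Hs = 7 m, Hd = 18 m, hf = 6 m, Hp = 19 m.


TDH = Hs + Hd + hf + Hp = 7 + 18 + 6 + 19 = 50

50 m


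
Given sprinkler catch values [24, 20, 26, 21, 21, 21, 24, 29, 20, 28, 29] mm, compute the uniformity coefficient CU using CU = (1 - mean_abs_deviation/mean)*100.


mean = 23.909091 mm
MAD = 3.008264 mm
CU = (1 - 3.008264/23.909091)*100

87.4179 %


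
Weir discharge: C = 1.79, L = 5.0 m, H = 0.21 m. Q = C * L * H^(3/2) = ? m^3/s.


Q = C * L * H^(3/2) = 1.79 * 5.0 * 0.21^1.5 = 1.79 * 5.0 * 0.096234

0.8613 m^3/s


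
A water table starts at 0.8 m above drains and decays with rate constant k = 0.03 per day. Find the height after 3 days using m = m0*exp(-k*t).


m = m0 * exp(-k*t)
m = 0.8 * exp(-0.03 * 3)
m = 0.8 * exp(-0.0900)

0.7311 m


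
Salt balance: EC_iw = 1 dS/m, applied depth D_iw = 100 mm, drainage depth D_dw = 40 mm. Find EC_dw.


EC_dw = EC_iw * D_iw / D_dw
EC_dw = 1 * 100 / 40
EC_dw = 100 / 40

2.5000 dS/m


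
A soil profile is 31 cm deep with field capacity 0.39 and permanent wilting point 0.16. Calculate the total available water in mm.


AWC = (FC - PWP) * d * 10
AWC = (0.39 - 0.16) * 31 * 10
AWC = 0.2300 * 31 * 10

71.3000 mm


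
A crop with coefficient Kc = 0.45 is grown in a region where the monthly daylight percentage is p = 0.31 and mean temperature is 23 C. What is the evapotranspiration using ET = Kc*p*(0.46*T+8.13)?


ET = Kc * p * (0.46*T + 8.13)
ET = 0.45 * 0.31 * (0.46*23 + 8.13)
ET = 0.45 * 0.31 * 18.7100

2.6100 mm/day


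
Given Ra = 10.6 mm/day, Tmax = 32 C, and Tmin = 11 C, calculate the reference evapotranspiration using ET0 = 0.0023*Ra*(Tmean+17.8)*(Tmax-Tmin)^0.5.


Tmean = (Tmax + Tmin)/2 = (32 + 11)/2 = 21.5
ET0 = 0.0023 * 10.6 * (21.5 + 17.8) * sqrt(32 - 11)
ET0 = 0.0023 * 10.6 * 39.3 * 4.582576

4.3907 mm/day


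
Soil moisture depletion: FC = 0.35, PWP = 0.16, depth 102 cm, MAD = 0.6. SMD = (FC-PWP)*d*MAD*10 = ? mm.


SMD = (FC - PWP) * d * MAD * 10
SMD = (0.35 - 0.16) * 102 * 0.6 * 10
SMD = 0.1900 * 102 * 0.6 * 10

116.2800 mm


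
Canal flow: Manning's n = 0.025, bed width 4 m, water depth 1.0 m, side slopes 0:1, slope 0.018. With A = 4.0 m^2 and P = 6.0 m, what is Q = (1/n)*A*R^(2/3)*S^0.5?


R = A/P = 4.0/6.0 = 0.666667
Q = (1/0.025) * 4.0 * 0.666667^(2/3) * 0.018^0.5

16.3818 m^3/s


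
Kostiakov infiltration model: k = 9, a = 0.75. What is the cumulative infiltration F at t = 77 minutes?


F = k * t^a = 9 * 77^0.75
F = 9 * 25.993697

233.9433 mm


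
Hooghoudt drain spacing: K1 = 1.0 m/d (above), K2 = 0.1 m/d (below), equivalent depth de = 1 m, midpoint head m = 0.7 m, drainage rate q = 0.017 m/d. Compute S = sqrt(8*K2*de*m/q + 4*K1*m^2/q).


S^2 = 8*K2*de*m/q + 4*K1*m^2/q
S^2 = 8*0.1*1*0.7/0.017 + 4*1.0*0.7^2/0.017
S = sqrt(148.2353)

12.1752 m


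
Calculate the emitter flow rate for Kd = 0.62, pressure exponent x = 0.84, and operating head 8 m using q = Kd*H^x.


q = Kd * H^x = 0.62 * 8^0.84 = 0.62 * 5.735821

3.5562 L/h


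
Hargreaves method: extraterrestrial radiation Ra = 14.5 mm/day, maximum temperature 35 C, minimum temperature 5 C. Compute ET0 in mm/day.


Tmean = (Tmax + Tmin)/2 = (35 + 5)/2 = 20.0
ET0 = 0.0023 * 14.5 * (20.0 + 17.8) * sqrt(35 - 5)
ET0 = 0.0023 * 14.5 * 37.8 * 5.477226

6.9048 mm/day


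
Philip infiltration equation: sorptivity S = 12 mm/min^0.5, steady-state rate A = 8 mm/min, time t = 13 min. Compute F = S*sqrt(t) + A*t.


F = S*sqrt(t) + A*t
F = 12*sqrt(13) + 8*13
F = 12*3.605551 + 104

147.2666 mm


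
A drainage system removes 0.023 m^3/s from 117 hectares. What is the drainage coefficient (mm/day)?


DC = Q * 86400 / (A * 10000) * 1000
DC = 0.023 * 86400 / (117 * 10000) * 1000
DC = 1987200.0000 / 1170000

1.6985 mm/day


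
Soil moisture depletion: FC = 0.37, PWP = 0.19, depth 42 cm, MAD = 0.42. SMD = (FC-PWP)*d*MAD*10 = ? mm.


SMD = (FC - PWP) * d * MAD * 10
SMD = (0.37 - 0.19) * 42 * 0.42 * 10
SMD = 0.1800 * 42 * 0.42 * 10

31.7520 mm


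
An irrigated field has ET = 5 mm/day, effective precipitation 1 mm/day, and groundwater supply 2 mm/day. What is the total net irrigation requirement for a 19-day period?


Daily deficit = ET - Pe - GW = 5 - 1 - 2 = 2 mm/day
NIR = 2 * 19 = 38 mm

38.0000 mm


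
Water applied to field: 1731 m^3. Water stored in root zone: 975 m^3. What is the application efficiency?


Ea = V_root / V_field * 100 = 975 / 1731 * 100 = 56.3258%

56.3258 %


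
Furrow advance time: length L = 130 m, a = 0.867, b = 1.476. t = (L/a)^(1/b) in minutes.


t = (L/a)^(1/b)
t = (130/0.867)^(1/1.476)
t = 149.942330^(1/1.476)

29.7991 min


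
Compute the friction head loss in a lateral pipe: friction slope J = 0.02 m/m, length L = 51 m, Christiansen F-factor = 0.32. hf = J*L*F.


hf = J * L * F = 0.02 * 51 * 0.32 = 0.3264 m

0.3264 m


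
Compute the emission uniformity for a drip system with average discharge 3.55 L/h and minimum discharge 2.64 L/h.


EU = (q_min/q_avg)*100 = (2.64/3.55)*100 = 74.3662%

74.3662 %


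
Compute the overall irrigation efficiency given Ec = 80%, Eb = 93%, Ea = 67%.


Ec = 0.8, Eb = 0.93, Ea = 0.67
E = 0.8 * 0.93 * 0.67 * 100 = 49.8480%

49.8480 %


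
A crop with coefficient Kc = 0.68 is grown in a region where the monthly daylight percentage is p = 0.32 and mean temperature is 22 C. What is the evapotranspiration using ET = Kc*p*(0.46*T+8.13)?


ET = Kc * p * (0.46*T + 8.13)
ET = 0.68 * 0.32 * (0.46*22 + 8.13)
ET = 0.68 * 0.32 * 18.2500

3.9712 mm/day


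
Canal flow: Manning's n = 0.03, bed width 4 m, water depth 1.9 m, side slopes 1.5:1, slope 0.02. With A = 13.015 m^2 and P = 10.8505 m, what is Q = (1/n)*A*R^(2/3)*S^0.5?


R = A/P = 13.015/10.8505 = 1.199484
Q = (1/0.03) * 13.015 * 1.199484^(2/3) * 0.02^0.5

69.2629 m^3/s


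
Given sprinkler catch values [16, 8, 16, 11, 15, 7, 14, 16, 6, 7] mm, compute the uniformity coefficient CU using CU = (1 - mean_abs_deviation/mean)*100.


mean = 11.600000 mm
MAD = 3.800000 mm
CU = (1 - 3.800000/11.600000)*100

67.2414 %


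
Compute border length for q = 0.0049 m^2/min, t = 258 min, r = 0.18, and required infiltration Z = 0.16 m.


L = q*t/((1+r)*Z)
L = 0.0049*258/((1+0.18)*0.16)
L = 1.2642/0.1888

6.6960 m


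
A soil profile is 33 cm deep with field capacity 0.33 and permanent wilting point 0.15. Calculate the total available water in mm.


AWC = (FC - PWP) * d * 10
AWC = (0.33 - 0.15) * 33 * 10
AWC = 0.1800 * 33 * 10

59.4000 mm


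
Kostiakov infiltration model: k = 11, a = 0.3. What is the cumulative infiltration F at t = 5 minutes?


F = k * t^a = 11 * 5^0.3
F = 11 * 1.620657

17.8272 mm


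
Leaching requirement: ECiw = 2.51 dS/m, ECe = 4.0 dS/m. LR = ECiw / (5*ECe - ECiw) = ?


LR = ECiw / (5*ECe - ECiw)
LR = 2.51 / (5*4.0 - 2.51)
LR = 2.51 / 17.4900

0.1435


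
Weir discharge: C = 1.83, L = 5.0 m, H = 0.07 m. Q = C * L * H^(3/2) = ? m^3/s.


Q = C * L * H^(3/2) = 1.83 * 5.0 * 0.07^1.5 = 1.83 * 5.0 * 0.018520

0.1695 m^3/s


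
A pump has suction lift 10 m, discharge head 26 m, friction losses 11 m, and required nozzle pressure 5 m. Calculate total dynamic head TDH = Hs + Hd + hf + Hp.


TDH = Hs + Hd + hf + Hp = 10 + 26 + 11 + 5 = 52

52 m


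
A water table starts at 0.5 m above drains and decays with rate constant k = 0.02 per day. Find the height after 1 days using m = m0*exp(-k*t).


m = m0 * exp(-k*t)
m = 0.5 * exp(-0.02 * 1)
m = 0.5 * exp(-0.0200)

0.4901 m


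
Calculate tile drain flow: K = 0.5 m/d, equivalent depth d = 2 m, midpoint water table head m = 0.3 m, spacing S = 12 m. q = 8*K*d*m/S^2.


q = 8*K*d*m/S^2
q = 8*0.5*2*0.3/12^2
q = 2.4000 / 144

0.0167 m/d


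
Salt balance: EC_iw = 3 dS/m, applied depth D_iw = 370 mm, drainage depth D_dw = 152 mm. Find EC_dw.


EC_dw = EC_iw * D_iw / D_dw
EC_dw = 3 * 370 / 152
EC_dw = 1110 / 152

7.3026 dS/m


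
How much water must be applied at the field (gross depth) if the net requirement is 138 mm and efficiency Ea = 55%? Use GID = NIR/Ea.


Ea = 55% = 0.55
GID = NIR / Ea = 138 / 0.55 = 250.9091 mm

250.9091 mm


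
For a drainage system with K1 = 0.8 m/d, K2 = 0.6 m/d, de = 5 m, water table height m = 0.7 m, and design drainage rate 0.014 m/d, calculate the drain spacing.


S^2 = 8*K2*de*m/q + 4*K1*m^2/q
S^2 = 8*0.6*5*0.7/0.014 + 4*0.8*0.7^2/0.014
S = sqrt(1312.0000)

36.2215 m


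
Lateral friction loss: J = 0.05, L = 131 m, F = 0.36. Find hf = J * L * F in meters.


hf = J * L * F = 0.05 * 131 * 0.36 = 2.3580 m

2.3580 m


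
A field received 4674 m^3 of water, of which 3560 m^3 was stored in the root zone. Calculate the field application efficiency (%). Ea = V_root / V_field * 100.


Ea = V_root / V_field * 100 = 3560 / 4674 * 100 = 76.1660%

76.1660 %


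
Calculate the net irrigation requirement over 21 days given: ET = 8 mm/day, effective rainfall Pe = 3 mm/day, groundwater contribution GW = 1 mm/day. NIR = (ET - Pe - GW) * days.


Daily deficit = ET - Pe - GW = 8 - 3 - 1 = 4 mm/day
NIR = 4 * 21 = 84 mm

84.0000 mm


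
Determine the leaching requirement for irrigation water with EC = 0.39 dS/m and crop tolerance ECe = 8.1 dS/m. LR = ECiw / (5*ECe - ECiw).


LR = ECiw / (5*ECe - ECiw)
LR = 0.39 / (5*8.1 - 0.39)
LR = 0.39 / 40.1100

0.0097


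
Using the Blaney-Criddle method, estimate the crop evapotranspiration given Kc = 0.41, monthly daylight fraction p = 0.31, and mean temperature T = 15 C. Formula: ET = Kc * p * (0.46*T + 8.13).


ET = Kc * p * (0.46*T + 8.13)
ET = 0.41 * 0.31 * (0.46*15 + 8.13)
ET = 0.41 * 0.31 * 15.0300

1.9103 mm/day


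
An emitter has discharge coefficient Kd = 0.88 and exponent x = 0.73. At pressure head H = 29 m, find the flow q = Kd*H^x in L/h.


q = Kd * H^x = 0.88 * 29^0.73 = 0.88 * 11.682897

10.2809 L/h


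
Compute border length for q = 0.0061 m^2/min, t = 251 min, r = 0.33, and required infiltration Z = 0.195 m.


L = q*t/((1+r)*Z)
L = 0.0061*251/((1+0.33)*0.195)
L = 1.5311/0.25935

5.9036 m


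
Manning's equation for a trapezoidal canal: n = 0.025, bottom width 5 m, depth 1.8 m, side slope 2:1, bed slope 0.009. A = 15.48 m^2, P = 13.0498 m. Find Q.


R = A/P = 15.48/13.0498 = 1.186225
Q = (1/0.025) * 15.48 * 1.186225^(2/3) * 0.009^0.5

65.8259 m^3/s


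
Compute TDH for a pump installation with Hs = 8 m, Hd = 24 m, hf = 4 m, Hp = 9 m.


TDH = Hs + Hd + hf + Hp = 8 + 24 + 4 + 9 = 45

45 m


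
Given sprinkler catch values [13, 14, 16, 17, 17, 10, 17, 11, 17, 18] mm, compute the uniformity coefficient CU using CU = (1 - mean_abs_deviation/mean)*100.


mean = 15.000000 mm
MAD = 2.400000 mm
CU = (1 - 2.400000/15.000000)*100

84.0000 %


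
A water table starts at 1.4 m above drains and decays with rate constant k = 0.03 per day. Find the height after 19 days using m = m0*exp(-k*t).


m = m0 * exp(-k*t)
m = 1.4 * exp(-0.03 * 19)
m = 1.4 * exp(-0.5700)

0.7917 m


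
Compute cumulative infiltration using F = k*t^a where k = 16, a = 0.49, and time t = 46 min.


F = k * t^a = 16 * 46^0.49
F = 16 * 6.527567

104.4411 mm


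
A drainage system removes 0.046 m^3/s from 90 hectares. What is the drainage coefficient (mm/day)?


DC = Q * 86400 / (A * 10000) * 1000
DC = 0.046 * 86400 / (90 * 10000) * 1000
DC = 3974400.0000 / 900000

4.4160 mm/day


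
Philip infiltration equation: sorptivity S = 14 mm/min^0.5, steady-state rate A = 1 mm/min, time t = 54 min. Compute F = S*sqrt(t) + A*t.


F = S*sqrt(t) + A*t
F = 14*sqrt(54) + 1*54
F = 14*7.348469 + 54

156.8786 mm


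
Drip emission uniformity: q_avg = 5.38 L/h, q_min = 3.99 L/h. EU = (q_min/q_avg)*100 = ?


EU = (q_min/q_avg)*100 = (3.99/5.38)*100 = 74.1636%

74.1636 %


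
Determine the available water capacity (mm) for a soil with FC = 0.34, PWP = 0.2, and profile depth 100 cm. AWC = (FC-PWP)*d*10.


AWC = (FC - PWP) * d * 10
AWC = (0.34 - 0.2) * 100 * 10
AWC = 0.1400 * 100 * 10

140.0000 mm


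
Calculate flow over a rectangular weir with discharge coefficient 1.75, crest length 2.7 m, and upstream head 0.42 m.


Q = C * L * H^(3/2) = 1.75 * 2.7 * 0.42^1.5 = 1.75 * 2.7 * 0.272191

1.2861 m^3/s


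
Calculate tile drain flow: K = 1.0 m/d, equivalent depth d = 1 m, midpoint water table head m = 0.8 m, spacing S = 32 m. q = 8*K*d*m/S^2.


q = 8*K*d*m/S^2
q = 8*1.0*1*0.8/32^2
q = 6.4000 / 1024

0.0063 m/d


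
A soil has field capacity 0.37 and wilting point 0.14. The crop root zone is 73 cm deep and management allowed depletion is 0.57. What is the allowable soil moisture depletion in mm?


SMD = (FC - PWP) * d * MAD * 10
SMD = (0.37 - 0.14) * 73 * 0.57 * 10
SMD = 0.2300 * 73 * 0.57 * 10

95.7030 mm


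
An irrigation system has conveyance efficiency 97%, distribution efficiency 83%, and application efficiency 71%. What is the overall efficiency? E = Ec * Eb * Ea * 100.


Ec = 0.97, Eb = 0.83, Ea = 0.71
E = 0.97 * 0.83 * 0.71 * 100 = 57.1621%

57.1621 %


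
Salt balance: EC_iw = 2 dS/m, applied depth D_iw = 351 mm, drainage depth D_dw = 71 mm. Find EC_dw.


EC_dw = EC_iw * D_iw / D_dw
EC_dw = 2 * 351 / 71
EC_dw = 702 / 71

9.8873 dS/m


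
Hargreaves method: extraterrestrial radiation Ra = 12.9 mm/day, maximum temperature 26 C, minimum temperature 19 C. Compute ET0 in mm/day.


Tmean = (Tmax + Tmin)/2 = (26 + 19)/2 = 22.5
ET0 = 0.0023 * 12.9 * (22.5 + 17.8) * sqrt(26 - 19)
ET0 = 0.0023 * 12.9 * 40.3 * 2.645751

3.1635 mm/day


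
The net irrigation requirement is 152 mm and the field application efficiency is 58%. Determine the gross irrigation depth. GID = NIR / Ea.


Ea = 58% = 0.58
GID = NIR / Ea = 152 / 0.58 = 262.0690 mm

262.0690 mm


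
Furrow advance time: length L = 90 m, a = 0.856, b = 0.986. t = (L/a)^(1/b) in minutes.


t = (L/a)^(1/b)
t = (90/0.856)^(1/0.986)
t = 105.140187^(1/0.986)

112.3247 min


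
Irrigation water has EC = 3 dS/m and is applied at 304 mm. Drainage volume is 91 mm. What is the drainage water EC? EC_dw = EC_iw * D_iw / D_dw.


EC_dw = EC_iw * D_iw / D_dw
EC_dw = 3 * 304 / 91
EC_dw = 912 / 91

10.0220 dS/m


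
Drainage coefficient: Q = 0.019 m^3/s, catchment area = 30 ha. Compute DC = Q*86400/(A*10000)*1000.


DC = Q * 86400 / (A * 10000) * 1000
DC = 0.019 * 86400 / (30 * 10000) * 1000
DC = 1641600.0000 / 300000

5.4720 mm/day


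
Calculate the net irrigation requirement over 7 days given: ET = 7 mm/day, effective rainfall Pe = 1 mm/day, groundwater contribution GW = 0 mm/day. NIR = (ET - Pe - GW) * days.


Daily deficit = ET - Pe - GW = 7 - 1 - 0 = 6 mm/day
NIR = 6 * 7 = 42 mm

42.0000 mm


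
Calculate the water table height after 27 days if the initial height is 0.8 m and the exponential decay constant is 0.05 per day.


m = m0 * exp(-k*t)
m = 0.8 * exp(-0.05 * 27)
m = 0.8 * exp(-1.3500)

0.2074 m


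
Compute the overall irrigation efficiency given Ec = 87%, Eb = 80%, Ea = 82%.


Ec = 0.87, Eb = 0.8, Ea = 0.82
E = 0.87 * 0.8 * 0.82 * 100 = 57.0720%

57.0720 %


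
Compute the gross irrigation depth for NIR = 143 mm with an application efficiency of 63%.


Ea = 63% = 0.63
GID = NIR / Ea = 143 / 0.63 = 226.9841 mm

226.9841 mm


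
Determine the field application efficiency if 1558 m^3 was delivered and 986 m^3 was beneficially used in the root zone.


Ea = V_root / V_field * 100 = 986 / 1558 * 100 = 63.2863%

63.2863 %


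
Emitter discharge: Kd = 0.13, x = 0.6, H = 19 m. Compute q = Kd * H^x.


q = Kd * H^x = 0.13 * 19^0.6 = 0.13 * 5.851297

0.7607 L/h


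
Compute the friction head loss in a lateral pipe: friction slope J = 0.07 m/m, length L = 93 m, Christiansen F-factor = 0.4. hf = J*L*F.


hf = J * L * F = 0.07 * 93 * 0.4 = 2.6040 m

2.6040 m


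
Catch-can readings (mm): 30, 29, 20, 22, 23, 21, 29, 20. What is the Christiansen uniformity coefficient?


mean = 24.250000 mm
MAD = 3.812500 mm
CU = (1 - 3.812500/24.250000)*100

84.2784 %


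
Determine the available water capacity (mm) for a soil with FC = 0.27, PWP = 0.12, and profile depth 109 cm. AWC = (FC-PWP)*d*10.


AWC = (FC - PWP) * d * 10
AWC = (0.27 - 0.12) * 109 * 10
AWC = 0.1500 * 109 * 10

163.5000 mm


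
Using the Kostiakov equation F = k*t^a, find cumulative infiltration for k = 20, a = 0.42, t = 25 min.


F = k * t^a = 20 * 25^0.42
F = 20 * 3.864869

77.2974 mm


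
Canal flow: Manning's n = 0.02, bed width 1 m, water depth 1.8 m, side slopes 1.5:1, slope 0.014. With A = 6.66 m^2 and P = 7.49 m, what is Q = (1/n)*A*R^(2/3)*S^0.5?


R = A/P = 6.66/7.49 = 0.889186
Q = (1/0.02) * 6.66 * 0.889186^(2/3) * 0.014^0.5

36.4337 m^3/s


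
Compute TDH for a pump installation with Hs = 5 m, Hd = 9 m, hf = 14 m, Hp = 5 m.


TDH = Hs + Hd + hf + Hp = 5 + 9 + 14 + 5 = 33

33 m


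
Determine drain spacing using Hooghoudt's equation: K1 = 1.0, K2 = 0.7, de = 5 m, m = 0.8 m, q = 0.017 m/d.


S^2 = 8*K2*de*m/q + 4*K1*m^2/q
S^2 = 8*0.7*5*0.8/0.017 + 4*1.0*0.8^2/0.017
S = sqrt(1468.2353)

38.3176 m


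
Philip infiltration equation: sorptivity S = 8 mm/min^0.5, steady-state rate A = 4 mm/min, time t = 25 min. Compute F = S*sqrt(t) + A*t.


F = S*sqrt(t) + A*t
F = 8*sqrt(25) + 4*25
F = 8*5.000000 + 100

140.0000 mm


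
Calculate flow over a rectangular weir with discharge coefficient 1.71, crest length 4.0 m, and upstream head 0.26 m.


Q = C * L * H^(3/2) = 1.71 * 4.0 * 0.26^1.5 = 1.71 * 4.0 * 0.132575

0.9068 m^3/s


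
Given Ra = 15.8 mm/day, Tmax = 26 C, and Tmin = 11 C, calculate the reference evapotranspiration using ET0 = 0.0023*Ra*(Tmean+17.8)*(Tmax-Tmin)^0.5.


Tmean = (Tmax + Tmin)/2 = (26 + 11)/2 = 18.5
ET0 = 0.0023 * 15.8 * (18.5 + 17.8) * sqrt(26 - 11)
ET0 = 0.0023 * 15.8 * 36.3 * 3.872983

5.1090 mm/day


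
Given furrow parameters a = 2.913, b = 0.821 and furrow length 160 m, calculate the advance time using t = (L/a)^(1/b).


t = (L/a)^(1/b)
t = (160/2.913)^(1/0.821)
t = 54.926193^(1/0.821)

131.5522 min


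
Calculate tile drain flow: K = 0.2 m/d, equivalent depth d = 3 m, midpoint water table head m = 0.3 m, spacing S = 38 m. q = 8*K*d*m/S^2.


q = 8*K*d*m/S^2
q = 8*0.2*3*0.3/38^2
q = 1.4400 / 1444

9.9723e-04 m/d


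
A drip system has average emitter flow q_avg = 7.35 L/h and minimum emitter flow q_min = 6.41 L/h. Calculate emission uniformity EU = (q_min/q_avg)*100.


EU = (q_min/q_avg)*100 = (6.41/7.35)*100 = 87.2109%

87.2109 %


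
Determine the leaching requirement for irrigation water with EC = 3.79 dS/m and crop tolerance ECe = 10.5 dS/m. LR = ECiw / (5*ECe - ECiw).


LR = ECiw / (5*ECe - ECiw)
LR = 3.79 / (5*10.5 - 3.79)
LR = 3.79 / 48.7100

0.0778


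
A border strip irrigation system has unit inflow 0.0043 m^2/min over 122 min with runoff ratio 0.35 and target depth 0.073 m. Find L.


L = q*t/((1+r)*Z)
L = 0.0043*122/((1+0.35)*0.073)
L = 0.5246/0.09855

5.3232 m


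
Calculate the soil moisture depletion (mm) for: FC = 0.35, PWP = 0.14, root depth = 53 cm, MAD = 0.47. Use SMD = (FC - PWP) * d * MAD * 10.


SMD = (FC - PWP) * d * MAD * 10
SMD = (0.35 - 0.14) * 53 * 0.47 * 10
SMD = 0.2100 * 53 * 0.47 * 10

52.3110 mm


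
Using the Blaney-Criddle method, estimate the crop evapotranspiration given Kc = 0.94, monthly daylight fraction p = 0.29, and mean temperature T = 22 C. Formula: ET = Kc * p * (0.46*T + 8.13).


ET = Kc * p * (0.46*T + 8.13)
ET = 0.94 * 0.29 * (0.46*22 + 8.13)
ET = 0.94 * 0.29 * 18.2500

4.9749 mm/day


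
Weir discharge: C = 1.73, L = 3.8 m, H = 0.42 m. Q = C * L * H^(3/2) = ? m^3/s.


Q = C * L * H^(3/2) = 1.73 * 3.8 * 0.42^1.5 = 1.73 * 3.8 * 0.272191

1.7894 m^3/s


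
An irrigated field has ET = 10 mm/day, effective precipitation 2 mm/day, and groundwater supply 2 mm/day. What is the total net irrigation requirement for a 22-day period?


Daily deficit = ET - Pe - GW = 10 - 2 - 2 = 6 mm/day
NIR = 6 * 22 = 132 mm

132.0000 mm


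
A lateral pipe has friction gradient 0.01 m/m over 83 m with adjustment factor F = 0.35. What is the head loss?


hf = J * L * F = 0.01 * 83 * 0.35 = 0.2905 m

0.2905 m


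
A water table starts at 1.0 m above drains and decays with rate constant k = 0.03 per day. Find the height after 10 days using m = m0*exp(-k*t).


m = m0 * exp(-k*t)
m = 1.0 * exp(-0.03 * 10)
m = 1.0 * exp(-0.3000)

0.7408 m


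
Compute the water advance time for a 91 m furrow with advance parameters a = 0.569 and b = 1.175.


t = (L/a)^(1/b)
t = (91/0.569)^(1/1.175)
t = 159.929701^(1/1.175)

75.1077 min


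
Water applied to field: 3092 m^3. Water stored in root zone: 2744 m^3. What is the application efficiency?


Ea = V_root / V_field * 100 = 2744 / 3092 * 100 = 88.7451%

88.7451 %


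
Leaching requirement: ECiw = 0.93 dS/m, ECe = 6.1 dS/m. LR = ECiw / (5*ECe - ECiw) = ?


LR = ECiw / (5*ECe - ECiw)
LR = 0.93 / (5*6.1 - 0.93)
LR = 0.93 / 29.5700

0.0315


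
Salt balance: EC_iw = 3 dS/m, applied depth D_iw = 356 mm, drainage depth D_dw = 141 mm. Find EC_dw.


EC_dw = EC_iw * D_iw / D_dw
EC_dw = 3 * 356 / 141
EC_dw = 1068 / 141

7.5745 dS/m


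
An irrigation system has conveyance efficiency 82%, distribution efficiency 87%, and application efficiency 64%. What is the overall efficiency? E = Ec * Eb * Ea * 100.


Ec = 0.82, Eb = 0.87, Ea = 0.64
E = 0.82 * 0.87 * 0.64 * 100 = 45.6576%

45.6576 %


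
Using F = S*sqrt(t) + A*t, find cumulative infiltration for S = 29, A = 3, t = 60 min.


F = S*sqrt(t) + A*t
F = 29*sqrt(60) + 3*60
F = 29*7.745967 + 180

404.6330 mm


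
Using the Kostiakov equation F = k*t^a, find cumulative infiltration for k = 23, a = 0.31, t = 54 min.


F = k * t^a = 23 * 54^0.31
F = 23 * 3.443833

79.2082 mm


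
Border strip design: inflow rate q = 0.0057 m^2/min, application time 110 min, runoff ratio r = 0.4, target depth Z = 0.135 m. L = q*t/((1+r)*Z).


L = q*t/((1+r)*Z)
L = 0.0057*110/((1+0.4)*0.135)
L = 0.627/0.189

3.3175 m


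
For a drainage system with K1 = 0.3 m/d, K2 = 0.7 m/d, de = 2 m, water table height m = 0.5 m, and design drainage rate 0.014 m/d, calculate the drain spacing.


S^2 = 8*K2*de*m/q + 4*K1*m^2/q
S^2 = 8*0.7*2*0.5/0.014 + 4*0.3*0.5^2/0.014
S = sqrt(421.4286)

20.5287 m


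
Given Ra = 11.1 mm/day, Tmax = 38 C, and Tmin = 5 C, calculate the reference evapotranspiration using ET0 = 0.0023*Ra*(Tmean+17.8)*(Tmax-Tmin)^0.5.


Tmean = (Tmax + Tmin)/2 = (38 + 5)/2 = 21.5
ET0 = 0.0023 * 11.1 * (21.5 + 17.8) * sqrt(38 - 5)
ET0 = 0.0023 * 11.1 * 39.3 * 5.744563

5.7637 mm/day


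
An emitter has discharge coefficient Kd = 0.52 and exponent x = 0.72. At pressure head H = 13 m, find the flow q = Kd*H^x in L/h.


q = Kd * H^x = 0.52 * 13^0.72 = 0.52 * 6.339269

3.2964 L/h


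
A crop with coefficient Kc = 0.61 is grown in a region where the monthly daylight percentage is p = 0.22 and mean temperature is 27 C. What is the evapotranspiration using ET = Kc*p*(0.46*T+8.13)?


ET = Kc * p * (0.46*T + 8.13)
ET = 0.61 * 0.22 * (0.46*27 + 8.13)
ET = 0.61 * 0.22 * 20.5500

2.7578 mm/day


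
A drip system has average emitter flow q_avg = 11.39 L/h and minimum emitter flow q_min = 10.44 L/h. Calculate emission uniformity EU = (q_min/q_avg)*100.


EU = (q_min/q_avg)*100 = (10.44/11.39)*100 = 91.6594%

91.6594 %


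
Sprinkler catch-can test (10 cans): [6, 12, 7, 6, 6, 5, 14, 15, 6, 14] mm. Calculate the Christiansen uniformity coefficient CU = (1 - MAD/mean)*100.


mean = 9.100000 mm
MAD = 3.720000 mm
CU = (1 - 3.720000/9.100000)*100

59.1209 %


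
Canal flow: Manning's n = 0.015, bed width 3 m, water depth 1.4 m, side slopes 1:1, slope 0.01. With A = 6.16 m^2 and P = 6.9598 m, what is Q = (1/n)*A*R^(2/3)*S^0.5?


R = A/P = 6.16/6.9598 = 0.885083
Q = (1/0.015) * 6.16 * 0.885083^(2/3) * 0.01^0.5

37.8569 m^3/s


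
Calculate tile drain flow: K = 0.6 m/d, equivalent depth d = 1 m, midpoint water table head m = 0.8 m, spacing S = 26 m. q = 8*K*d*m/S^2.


q = 8*K*d*m/S^2
q = 8*0.6*1*0.8/26^2
q = 3.8400 / 676

0.0057 m/d


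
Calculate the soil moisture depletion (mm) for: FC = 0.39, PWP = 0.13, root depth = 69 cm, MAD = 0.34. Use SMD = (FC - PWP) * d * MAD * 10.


SMD = (FC - PWP) * d * MAD * 10
SMD = (0.39 - 0.13) * 69 * 0.34 * 10
SMD = 0.2600 * 69 * 0.34 * 10

60.9960 mm


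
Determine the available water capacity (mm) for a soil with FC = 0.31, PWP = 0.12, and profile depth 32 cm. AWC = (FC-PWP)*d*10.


AWC = (FC - PWP) * d * 10
AWC = (0.31 - 0.12) * 32 * 10
AWC = 0.1900 * 32 * 10

60.8000 mm


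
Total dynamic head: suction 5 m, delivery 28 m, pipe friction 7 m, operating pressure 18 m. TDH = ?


TDH = Hs + Hd + hf + Hp = 5 + 28 + 7 + 18 = 58

58 m


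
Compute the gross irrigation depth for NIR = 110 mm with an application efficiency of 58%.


Ea = 58% = 0.58
GID = NIR / Ea = 110 / 0.58 = 189.6552 mm

189.6552 mm


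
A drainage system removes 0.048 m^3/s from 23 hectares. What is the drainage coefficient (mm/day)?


DC = Q * 86400 / (A * 10000) * 1000
DC = 0.048 * 86400 / (23 * 10000) * 1000
DC = 4147200.0000 / 230000

18.0313 mm/day


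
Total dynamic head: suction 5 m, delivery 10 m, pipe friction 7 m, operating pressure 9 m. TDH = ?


TDH = Hs + Hd + hf + Hp = 5 + 10 + 7 + 9 = 31

31 m


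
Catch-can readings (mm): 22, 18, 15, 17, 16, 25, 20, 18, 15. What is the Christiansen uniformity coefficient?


mean = 18.444444 mm
MAD = 2.592593 mm
CU = (1 - 2.592593/18.444444)*100

85.9438 %


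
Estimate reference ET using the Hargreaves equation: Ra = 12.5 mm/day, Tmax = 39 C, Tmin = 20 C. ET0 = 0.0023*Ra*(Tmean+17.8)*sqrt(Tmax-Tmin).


Tmean = (Tmax + Tmin)/2 = (39 + 20)/2 = 29.5
ET0 = 0.0023 * 12.5 * (29.5 + 17.8) * sqrt(39 - 20)
ET0 = 0.0023 * 12.5 * 47.3 * 4.358899

5.9276 mm/day


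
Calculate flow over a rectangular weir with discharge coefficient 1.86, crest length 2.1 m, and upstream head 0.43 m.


Q = C * L * H^(3/2) = 1.86 * 2.1 * 0.43^1.5 = 1.86 * 2.1 * 0.281970

1.1014 m^3/s


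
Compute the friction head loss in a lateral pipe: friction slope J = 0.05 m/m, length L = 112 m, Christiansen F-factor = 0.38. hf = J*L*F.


hf = J * L * F = 0.05 * 112 * 0.38 = 2.1280 m

2.1280 m


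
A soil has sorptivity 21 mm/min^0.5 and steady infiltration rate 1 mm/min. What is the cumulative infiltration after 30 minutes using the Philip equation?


F = S*sqrt(t) + A*t
F = 21*sqrt(30) + 1*30
F = 21*5.477226 + 30

145.0217 mm


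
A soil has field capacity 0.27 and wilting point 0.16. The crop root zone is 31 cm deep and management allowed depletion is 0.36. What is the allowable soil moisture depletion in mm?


SMD = (FC - PWP) * d * MAD * 10
SMD = (0.27 - 0.16) * 31 * 0.36 * 10
SMD = 0.1100 * 31 * 0.36 * 10

12.2760 mm


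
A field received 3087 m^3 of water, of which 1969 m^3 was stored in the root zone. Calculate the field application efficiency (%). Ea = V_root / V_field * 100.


Ea = V_root / V_field * 100 = 1969 / 3087 * 100 = 63.7836%

63.7836 %


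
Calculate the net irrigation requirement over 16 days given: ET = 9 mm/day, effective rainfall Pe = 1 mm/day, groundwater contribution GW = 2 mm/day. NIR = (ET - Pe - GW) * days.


Daily deficit = ET - Pe - GW = 9 - 1 - 2 = 6 mm/day
NIR = 6 * 16 = 96 mm

96.0000 mm


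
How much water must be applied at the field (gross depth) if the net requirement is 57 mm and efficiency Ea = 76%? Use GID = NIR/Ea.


Ea = 76% = 0.76
GID = NIR / Ea = 57 / 0.76 = 75.0000 mm

75.0000 mm


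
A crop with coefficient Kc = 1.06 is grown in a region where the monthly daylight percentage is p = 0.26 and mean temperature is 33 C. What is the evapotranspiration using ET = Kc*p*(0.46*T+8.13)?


ET = Kc * p * (0.46*T + 8.13)
ET = 1.06 * 0.26 * (0.46*33 + 8.13)
ET = 1.06 * 0.26 * 23.3100

6.4242 mm/day


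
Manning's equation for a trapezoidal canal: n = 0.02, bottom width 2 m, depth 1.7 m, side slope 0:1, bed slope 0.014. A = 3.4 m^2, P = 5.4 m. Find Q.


R = A/P = 3.4/5.4 = 0.629630
Q = (1/0.02) * 3.4 * 0.629630^(2/3) * 0.014^0.5

14.7764 m^3/s


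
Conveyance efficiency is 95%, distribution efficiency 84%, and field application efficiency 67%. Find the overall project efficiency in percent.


Ec = 0.95, Eb = 0.84, Ea = 0.67
E = 0.95 * 0.84 * 0.67 * 100 = 53.4660%

53.4660 %


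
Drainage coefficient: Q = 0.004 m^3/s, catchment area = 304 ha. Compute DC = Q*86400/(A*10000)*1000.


DC = Q * 86400 / (A * 10000) * 1000
DC = 0.004 * 86400 / (304 * 10000) * 1000
DC = 345600.0000 / 3040000

0.1137 mm/day


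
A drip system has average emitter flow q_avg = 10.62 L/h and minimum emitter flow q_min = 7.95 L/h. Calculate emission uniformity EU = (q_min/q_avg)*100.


EU = (q_min/q_avg)*100 = (7.95/10.62)*100 = 74.8588%

74.8588 %


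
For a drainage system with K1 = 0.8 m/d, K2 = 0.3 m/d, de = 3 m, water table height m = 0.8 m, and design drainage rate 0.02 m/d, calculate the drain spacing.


S^2 = 8*K2*de*m/q + 4*K1*m^2/q
S^2 = 8*0.3*3*0.8/0.02 + 4*0.8*0.8^2/0.02
S = sqrt(390.4000)

19.7585 m


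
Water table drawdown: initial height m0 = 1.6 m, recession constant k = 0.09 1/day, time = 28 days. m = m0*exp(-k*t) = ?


m = m0 * exp(-k*t)
m = 1.6 * exp(-0.09 * 28)
m = 1.6 * exp(-2.5200)

0.1287 m


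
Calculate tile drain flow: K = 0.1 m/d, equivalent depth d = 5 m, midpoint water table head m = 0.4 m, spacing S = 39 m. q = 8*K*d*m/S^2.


q = 8*K*d*m/S^2
q = 8*0.1*5*0.4/39^2
q = 1.6000 / 1521

0.0011 m/d


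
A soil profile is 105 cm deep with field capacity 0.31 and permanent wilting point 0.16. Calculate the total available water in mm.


AWC = (FC - PWP) * d * 10
AWC = (0.31 - 0.16) * 105 * 10
AWC = 0.1500 * 105 * 10

157.5000 mm


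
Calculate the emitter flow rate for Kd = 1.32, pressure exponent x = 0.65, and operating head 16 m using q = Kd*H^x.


q = Kd * H^x = 1.32 * 16^0.65 = 1.32 * 6.062866

8.0030 L/h


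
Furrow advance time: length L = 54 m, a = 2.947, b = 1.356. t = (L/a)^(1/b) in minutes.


t = (L/a)^(1/b)
t = (54/2.947)^(1/1.356)
t = 18.323719^(1/1.356)

8.5394 min


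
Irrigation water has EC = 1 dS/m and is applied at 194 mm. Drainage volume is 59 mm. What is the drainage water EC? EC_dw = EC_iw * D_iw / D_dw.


EC_dw = EC_iw * D_iw / D_dw
EC_dw = 1 * 194 / 59
EC_dw = 194 / 59

3.2881 dS/m


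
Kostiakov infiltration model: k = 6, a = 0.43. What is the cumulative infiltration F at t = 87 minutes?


F = k * t^a = 6 * 87^0.43
F = 6 * 6.823281

40.9397 mm


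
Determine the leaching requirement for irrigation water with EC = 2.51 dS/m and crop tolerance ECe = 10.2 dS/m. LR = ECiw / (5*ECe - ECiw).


LR = ECiw / (5*ECe - ECiw)
LR = 2.51 / (5*10.2 - 2.51)
LR = 2.51 / 48.4900

0.0518


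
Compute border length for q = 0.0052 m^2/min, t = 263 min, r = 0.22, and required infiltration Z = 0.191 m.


L = q*t/((1+r)*Z)
L = 0.0052*263/((1+0.22)*0.191)
L = 1.3676/0.23302

5.8690 m


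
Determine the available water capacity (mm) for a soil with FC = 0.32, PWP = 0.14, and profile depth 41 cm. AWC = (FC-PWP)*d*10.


AWC = (FC - PWP) * d * 10
AWC = (0.32 - 0.14) * 41 * 10
AWC = 0.1800 * 41 * 10

73.8000 mm


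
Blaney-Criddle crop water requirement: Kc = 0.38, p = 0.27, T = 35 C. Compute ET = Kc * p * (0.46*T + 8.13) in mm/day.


ET = Kc * p * (0.46*T + 8.13)
ET = 0.38 * 0.27 * (0.46*35 + 8.13)
ET = 0.38 * 0.27 * 24.2300

2.4860 mm/day


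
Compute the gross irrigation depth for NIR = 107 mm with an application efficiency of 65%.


Ea = 65% = 0.65
GID = NIR / Ea = 107 / 0.65 = 164.6154 mm

164.6154 mm


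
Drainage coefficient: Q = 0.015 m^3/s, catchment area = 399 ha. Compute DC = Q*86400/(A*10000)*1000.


DC = Q * 86400 / (A * 10000) * 1000
DC = 0.015 * 86400 / (399 * 10000) * 1000
DC = 1296000.0000 / 3990000

0.3248 mm/day
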